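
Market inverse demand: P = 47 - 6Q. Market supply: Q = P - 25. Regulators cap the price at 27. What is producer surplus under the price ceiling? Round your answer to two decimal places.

Rewriting supply in inverse form: P = 25 + Q.
Without the control, 47 - 6Q = 25 + Q so Q* = 3.1429 and P* = 28.1429.
At the ceiling price 27, quantity supplied is (27 - 25)/1 = 2; supply is the short side, so Q = 2 trades at P = 27.
PS is the triangle above supply below 27: (1/2)(2)(27 - 25) = 2.

2.00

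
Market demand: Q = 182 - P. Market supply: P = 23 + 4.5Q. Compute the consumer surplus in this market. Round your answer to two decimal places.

417.87

Rewriting demand in inverse form: P = 182 - Q.
Equilibrium: 182 - Q = 23 + 4.5Q, so Q* = 28.9091 and P* = 153.0909.
CS is the area between the demand curve and P* from 0 to Q*: (1/2)(28.9091)(28.9091) = 417.8678.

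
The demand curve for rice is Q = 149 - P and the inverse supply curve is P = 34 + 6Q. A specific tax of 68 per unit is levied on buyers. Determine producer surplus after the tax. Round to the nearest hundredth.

Rewriting demand in inverse form: P = 149 - Q.
Without the tax, 149 - Q = 34 + 6Q so Q* = 16.4286 and P* = 132.5714.
With the tax, buyers' net willingness to pay falls by 68: (149 - 68) - Q = 34 + 6Q, so Q_t = 6.7143. Buyers pay P_b = 142.2857; sellers receive P_s = P_b - 68 = 74.2857.
PS = (1/2)(Q_t)(P_s - 34) = (1/2)(6.7143)(40.2857) = 135.2449.

135.24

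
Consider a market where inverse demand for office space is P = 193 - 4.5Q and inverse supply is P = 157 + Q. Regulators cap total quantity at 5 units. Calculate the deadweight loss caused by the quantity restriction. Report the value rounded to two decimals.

6.57

Unrestricted equilibrium: Q* = (193 - 157)/(4.5 + 1) = 6.5455.
At Q = 5 the demand price is 193 - 4.5(5) = 170.5 and the supply price is 157 + (5) = 162.
DWL = (1/2)(gap between curves at 5) x (Q* - 5) = (1/2)(8.5)(1.5455) = 6.5682.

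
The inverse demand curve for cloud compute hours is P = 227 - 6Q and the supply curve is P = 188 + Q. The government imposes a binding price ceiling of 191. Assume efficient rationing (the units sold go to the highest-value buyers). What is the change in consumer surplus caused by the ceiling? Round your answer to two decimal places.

-12.12

Without the control, 227 - 6Q = 188 + Q so Q* = 5.5714 and P* = 193.5714.
At the ceiling price 191, quantity supplied is (191 - 188)/1 = 3; supply is the short side, so Q = 3 trades at P = 191.
CS goes from (1/2)(5.5714)(33.4286) = 93.1224 to 81 (computed as (227 - 191)(3) - (1/2)(6)(3)^2), a change of -12.1224.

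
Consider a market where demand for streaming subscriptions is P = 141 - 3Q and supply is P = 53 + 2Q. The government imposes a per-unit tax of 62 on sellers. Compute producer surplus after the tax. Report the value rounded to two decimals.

27.04

Pre-tax equilibrium: 141 - 3Q = 53 + 2Q gives Q* = 17.6, P* = 88.2.
With the tax, sellers need 62 more per unit: 141 - 3Q = 53 + 2Q + 62, so Q_t = 5.2. Buyers pay P_b = 125.4; sellers receive P_s = P_b - 62 = 63.4.
PS = (1/2)(Q_t)(P_s - 53) = (1/2)(5.2)(10.4) = 27.04.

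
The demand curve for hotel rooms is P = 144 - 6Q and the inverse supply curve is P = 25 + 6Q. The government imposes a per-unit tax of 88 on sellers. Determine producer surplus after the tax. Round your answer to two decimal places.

20.02

Without the tax, 144 - 6Q = 25 + 6Q so Q* = 9.9167 and P* = 84.5.
A tax on sellers shifts supply up by 88: 144 - 6Q = 25 + 6Q + 88, so Q_t = 2.5833. Buyers pay P_b = 128.5; sellers receive P_s = P_b - 88 = 40.5.
PS = (1/2)(Q_t)(P_s - 25) = (1/2)(2.5833)(15.5) = 20.0208.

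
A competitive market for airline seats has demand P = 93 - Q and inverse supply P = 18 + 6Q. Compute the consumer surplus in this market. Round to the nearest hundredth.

Set 93 - Q = 18 + 6Q, which gives 75 = 7Q, so Q* = 10.7143 and P* = 93 - (10.7143) = 82.2857.
The demand choke price is 93, so CS = (1/2)(Q*)(93 - P*) = (1/2)(10.7143)(10.7143) = 57.398.

57.40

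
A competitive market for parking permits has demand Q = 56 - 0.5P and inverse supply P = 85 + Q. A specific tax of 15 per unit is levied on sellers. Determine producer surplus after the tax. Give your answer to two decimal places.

8.00

Rewriting demand in inverse form: P = 112 - 2Q.
Without the tax, 112 - 2Q = 85 + Q so Q* = 9 and P* = 94.
With the tax, sellers need 15 more per unit: 112 - 2Q = 85 + Q + 15, so Q_t = 4. Buyers pay P_b = 104; sellers receive P_s = P_b - 15 = 89.
Producer surplus is the triangle above supply below P_s: (1/2)(4)(89 - 85) = 8.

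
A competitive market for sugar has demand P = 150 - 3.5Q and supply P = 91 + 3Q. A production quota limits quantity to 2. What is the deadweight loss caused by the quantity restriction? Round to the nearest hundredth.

Without the quota, 150 - 3.5Q = 91 + 3Q gives Q* = 9.0769.
At Q = 2 the demand price is 150 - 3.5(2) = 143 and the supply price is 91 + 3(2) = 97.
DWL = (1/2)(gap between curves at 2) x (Q* - 2) = (1/2)(46)(7.0769) = 162.7692.

162.77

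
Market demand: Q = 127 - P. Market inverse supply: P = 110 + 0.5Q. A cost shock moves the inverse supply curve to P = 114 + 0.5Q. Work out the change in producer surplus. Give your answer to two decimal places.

Rewriting demand in inverse form: P = 127 - Q.
Initial equilibrium: Q_0 = 11.3333, P_0 = 115.6667; CS_0 = (1/2)(11.3333)(11.3333) = 64.2222, PS_0 = (1/2)(11.3333)(5.6667) = 32.1111.
New equilibrium: 127 - Q = 114 + 0.5Q gives Q_1 = 8.6667, P_1 = 118.3333; CS_1 = 37.5556, PS_1 = 18.7778.
Change in producer surplus = 18.7778 - 32.1111 = -13.3333.

-13.33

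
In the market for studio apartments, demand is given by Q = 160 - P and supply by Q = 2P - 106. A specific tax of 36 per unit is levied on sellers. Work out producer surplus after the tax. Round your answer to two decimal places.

560.11

Rewriting demand in inverse form: P = 160 - Q.
Rewriting supply in inverse form: P = 53 + 0.5Q.
Pre-tax equilibrium: 160 - Q = 53 + 0.5Q gives Q* = 71.3333, P* = 88.6667.
A tax on sellers shifts supply up by 36: 160 - Q = 53 + 0.5Q + 36, so Q_t = 47.3333. Buyers pay P_b = 112.6667; sellers receive P_s = P_b - 36 = 76.6667.
Producer surplus is the triangle above supply below P_s: (1/2)(47.3333)(76.6667 - 53) = 560.1111.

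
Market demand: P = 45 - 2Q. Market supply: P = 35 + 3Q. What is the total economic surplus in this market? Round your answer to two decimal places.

Equilibrium: 45 - 2Q = 35 + 3Q, so Q* = 2 and P* = 41.
Total surplus is the full triangle between the curves from 0 to Q*: (1/2)(2)(45 - 35) = 10.

10.00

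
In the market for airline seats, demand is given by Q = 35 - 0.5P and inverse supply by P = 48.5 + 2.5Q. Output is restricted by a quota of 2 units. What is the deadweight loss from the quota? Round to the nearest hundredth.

Rewriting demand in inverse form: P = 70 - 2Q.
Unrestricted equilibrium: Q* = (70 - 48.5)/(2 + 2.5) = 4.7778.
At Q = 2 the demand price is 70 - 2(2) = 66 and the supply price is 48.5 + 2.5(2) = 53.5.
Deadweight loss is the triangle between the curves from 2 to 4.7778: (1/2)(66 - 53.5)(4.7778 - 2) = 17.3611.

17.36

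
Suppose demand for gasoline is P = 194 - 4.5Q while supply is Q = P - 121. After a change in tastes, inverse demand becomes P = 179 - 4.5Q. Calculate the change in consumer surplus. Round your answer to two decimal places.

Rewriting supply in inverse form: P = 121 + Q.
Initial equilibrium: Q_0 = 13.2727, P_0 = 134.2727; CS_0 = (1/2)(13.2727)(59.7273) = 396.3719, PS_0 = (1/2)(13.2727)(13.2727) = 88.0826.
New equilibrium: 179 - 4.5Q = 121 + Q gives Q_1 = 10.5455, P_1 = 131.5455; CS_1 = 250.2149, PS_1 = 55.6033.
Change in consumer surplus = 250.2149 - 396.3719 = -146.157.

-146.16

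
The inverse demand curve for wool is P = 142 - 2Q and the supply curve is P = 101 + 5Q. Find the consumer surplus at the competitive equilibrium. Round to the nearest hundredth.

34.31

Setting demand equal to supply, 41 = 7Q, so Q* = 5.8571 and P* = 130.2857.
Consumer surplus is the triangle under demand above P*: (1/2)(5.8571)(142 - 130.2857) = (1/2)(5.8571)(11.7143) = 34.3061.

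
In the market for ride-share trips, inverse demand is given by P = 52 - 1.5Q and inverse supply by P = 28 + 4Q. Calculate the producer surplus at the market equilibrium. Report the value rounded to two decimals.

38.08

Set 52 - 1.5Q = 28 + 4Q, which gives 24 = 5.5Q, so Q* = 4.3636 and P* = 52 - 1.5(4.3636) = 45.4545.
The supply curve's price intercept is 28, so PS = (1/2)(Q*)(P* - 28) = (1/2)(4.3636)(17.4545) = 38.0826.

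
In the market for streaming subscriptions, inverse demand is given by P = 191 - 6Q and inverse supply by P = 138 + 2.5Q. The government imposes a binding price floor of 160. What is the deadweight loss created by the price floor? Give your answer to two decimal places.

4.85

Free-market equilibrium: 191 - 6Q = 138 + 2.5Q gives Q* = 6.2353, P* = 153.5882.
At P = 160, buyers demand (191 - 160)/6 = 5.1667 while sellers would supply more, so the quantity traded is 5.1667 at price 160.
At Q = 5.1667 the demand price is 160 and the supply price is 150.9167. Deadweight loss is the triangle between the curves from 5.1667 to 6.2353: (1/2)(160 - 150.9167)(6.2353 - 5.1667) = 4.8533.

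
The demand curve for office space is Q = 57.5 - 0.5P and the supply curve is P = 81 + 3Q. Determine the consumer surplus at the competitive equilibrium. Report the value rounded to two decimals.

46.24

Rewriting demand in inverse form: P = 115 - 2Q.
Setting demand equal to supply, 34 = 5Q, so Q* = 6.8 and P* = 101.4.
Consumer surplus is the triangle under demand above P*: (1/2)(6.8)(115 - 101.4) = (1/2)(6.8)(13.6) = 46.24.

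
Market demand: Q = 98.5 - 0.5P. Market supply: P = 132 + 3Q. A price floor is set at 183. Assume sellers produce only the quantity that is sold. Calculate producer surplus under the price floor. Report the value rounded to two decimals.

Rewriting demand in inverse form: P = 197 - 2Q.
Free-market equilibrium: 197 - 2Q = 132 + 3Q gives Q* = 13, P* = 171.
At P = 183, buyers demand (197 - 183)/2 = 7 while sellers would supply more, so the quantity traded is 7 at price 183.
The supply price at Q = 7 is 153. PS is the trapezoid between 183 and supply over [0, 7]: (1/2)[(183 - 132) + (183 - 153)](7) = 283.5.

283.50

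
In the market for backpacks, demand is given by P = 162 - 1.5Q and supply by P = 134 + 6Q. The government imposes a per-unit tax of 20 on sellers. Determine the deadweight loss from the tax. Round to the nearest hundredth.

26.67

Pre-tax equilibrium: 162 - 1.5Q = 134 + 6Q gives Q* = 3.7333, P* = 156.4.
A tax on sellers shifts supply up by 20: 162 - 1.5Q = 134 + 6Q + 20, so Q_t = 1.0667. Buyers pay P_b = 160.4; sellers receive P_s = P_b - 20 = 140.4.
The welfare triangle lost has base Q* - Q_t = 2.6667 and height t = 20, so DWL = (1/2)(2.6667)(20) = 26.6667.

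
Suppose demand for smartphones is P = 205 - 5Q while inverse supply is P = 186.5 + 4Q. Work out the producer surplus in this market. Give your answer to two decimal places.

8.45

Equilibrium: 205 - 5Q = 186.5 + 4Q, so Q* = 2.0556 and P* = 194.7222.
The supply curve's price intercept is 186.5, so PS = (1/2)(Q*)(P* - 186.5) = (1/2)(2.0556)(8.2222) = 8.4506.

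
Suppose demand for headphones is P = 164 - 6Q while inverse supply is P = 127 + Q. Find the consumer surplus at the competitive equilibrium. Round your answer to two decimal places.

83.82

Equilibrium: 164 - 6Q = 127 + Q, so Q* = 5.2857 and P* = 132.2857.
The demand choke price is 164, so CS = (1/2)(Q*)(164 - P*) = (1/2)(5.2857)(31.7143) = 83.8163.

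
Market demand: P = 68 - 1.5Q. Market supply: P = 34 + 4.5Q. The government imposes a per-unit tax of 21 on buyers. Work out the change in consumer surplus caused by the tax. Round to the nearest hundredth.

-20.56

Without the tax, 68 - 1.5Q = 34 + 4.5Q so Q* = 5.6667 and P* = 59.5.
A tax on buyers shifts demand down by 21: (68 - 21) - 1.5Q = 34 + 4.5Q, so Q_t = 2.1667. Buyers pay P_b = 64.75; sellers receive P_s = P_b - 21 = 43.75.
CS falls from (1/2)(5.6667)(8.5) = 24.0833 to (1/2)(2.1667)(3.25) = 3.5208, a change of -20.5625.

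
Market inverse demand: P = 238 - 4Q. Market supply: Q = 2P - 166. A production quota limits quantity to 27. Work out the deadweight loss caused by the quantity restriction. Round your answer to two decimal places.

Rewriting supply in inverse form: P = 83 + 0.5Q.
Unrestricted equilibrium: Q* = (238 - 83)/(4 + 0.5) = 34.4444.
At Q = 27 the demand price is 238 - 4(27) = 130 and the supply price is 83 + 0.5(27) = 96.5.
Deadweight loss is the triangle between the curves from 27 to 34.4444: (1/2)(130 - 96.5)(34.4444 - 27) = 124.6944.

124.69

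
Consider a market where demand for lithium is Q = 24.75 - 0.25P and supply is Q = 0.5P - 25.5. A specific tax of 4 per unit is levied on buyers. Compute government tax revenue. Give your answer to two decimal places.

29.33

Rewriting demand in inverse form: P = 99 - 4Q.
Rewriting supply in inverse form: P = 51 + 2Q.
Pre-tax equilibrium: 99 - 4Q = 51 + 2Q gives Q* = 8, P* = 67.
A tax on buyers shifts demand down by 4: (99 - 4) - 4Q = 51 + 2Q, so Q_t = 7.3333. Buyers pay P_b = 69.6667; sellers receive P_s = P_b - 4 = 65.6667.
Tax revenue = t x Q_t = 4 x 7.3333 = 29.3333.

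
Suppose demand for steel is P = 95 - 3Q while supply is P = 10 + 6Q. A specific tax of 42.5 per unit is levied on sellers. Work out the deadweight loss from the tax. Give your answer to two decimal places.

100.35

Without the tax, 95 - 3Q = 10 + 6Q so Q* = 9.4444 and P* = 66.6667.
A tax on sellers shifts supply up by 42.5: 95 - 3Q = 10 + 6Q + 42.5, so Q_t = 4.7222. Buyers pay P_b = 80.8333; sellers receive P_s = P_b - 42.5 = 38.3333.
The welfare triangle lost has base Q* - Q_t = 4.7222 and height t = 42.5, so DWL = (1/2)(4.7222)(42.5) = 100.3472.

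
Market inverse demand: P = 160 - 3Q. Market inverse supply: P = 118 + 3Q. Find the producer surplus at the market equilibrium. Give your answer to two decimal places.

Set 160 - 3Q = 118 + 3Q, which gives 42 = 6Q, so Q* = 7 and P* = 160 - 3(7) = 139.
PS is the area between P* and the supply curve from 0 to Q*: (1/2)(7)(21) = 73.5.

73.50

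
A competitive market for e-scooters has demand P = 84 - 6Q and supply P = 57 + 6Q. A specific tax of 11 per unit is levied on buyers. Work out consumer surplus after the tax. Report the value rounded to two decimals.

Pre-tax equilibrium: 84 - 6Q = 57 + 6Q gives Q* = 2.25, P* = 70.5.
With the tax, buyers' net willingness to pay falls by 11: (84 - 11) - 6Q = 57 + 6Q, so Q_t = 1.3333. Buyers pay P_b = 76; sellers receive P_s = P_b - 11 = 65.
CS = (1/2)(Q_t)(84 - P_b) = (1/2)(1.3333)(8) = 5.3333.

5.33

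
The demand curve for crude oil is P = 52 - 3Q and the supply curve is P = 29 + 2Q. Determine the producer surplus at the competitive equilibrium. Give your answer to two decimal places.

21.16

Equilibrium: 52 - 3Q = 29 + 2Q, so Q* = 4.6 and P* = 38.2.
Producer surplus is the triangle above supply below P*: (1/2)(4.6)(38.2 - 29) = (1/2)(4.6)(9.2) = 21.16.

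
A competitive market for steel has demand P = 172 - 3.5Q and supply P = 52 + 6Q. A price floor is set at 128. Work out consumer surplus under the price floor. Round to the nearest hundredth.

Free-market equilibrium: 172 - 3.5Q = 52 + 6Q gives Q* = 12.6316, P* = 127.7895.
At P = 128, buyers demand (172 - 128)/3.5 = 12.5714 while sellers would supply more, so the quantity traded is 12.5714 at price 128.
CS is the triangle under demand above 128: (1/2)(12.5714)(172 - 128) = 276.5714.

276.57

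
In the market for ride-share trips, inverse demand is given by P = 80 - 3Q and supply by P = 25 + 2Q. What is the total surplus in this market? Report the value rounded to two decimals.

302.50

Equilibrium: 80 - 3Q = 25 + 2Q, so Q* = 11 and P* = 47.
Total surplus is the full triangle between the curves from 0 to Q*: (1/2)(11)(80 - 25) = 302.5.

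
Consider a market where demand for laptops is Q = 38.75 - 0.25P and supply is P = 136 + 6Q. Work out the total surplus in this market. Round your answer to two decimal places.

18.05

Rewriting demand in inverse form: P = 155 - 4Q.
Equilibrium: 155 - 4Q = 136 + 6Q, so Q* = 1.9 and P* = 147.4.
CS = (1/2)(1.9)(7.6) = 7.22 and PS = (1/2)(1.9)(11.4) = 10.83, so total surplus = 18.05.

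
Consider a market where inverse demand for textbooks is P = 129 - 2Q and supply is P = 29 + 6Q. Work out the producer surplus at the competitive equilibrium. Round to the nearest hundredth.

468.75

Set 129 - 2Q = 29 + 6Q, which gives 100 = 8Q, so Q* = 12.5 and P* = 129 - 2(12.5) = 104.
PS is the area between P* and the supply curve from 0 to Q*: (1/2)(12.5)(75) = 468.75.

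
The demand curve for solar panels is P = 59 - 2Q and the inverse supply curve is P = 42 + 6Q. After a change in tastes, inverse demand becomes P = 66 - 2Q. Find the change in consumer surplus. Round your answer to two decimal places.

Initial equilibrium: Q_0 = 2.125, P_0 = 54.75; CS_0 = (1/2)(2.125)(4.25) = 4.5156, PS_0 = (1/2)(2.125)(12.75) = 13.5469.
New equilibrium: 66 - 2Q = 42 + 6Q gives Q_1 = 3, P_1 = 60; CS_1 = 9, PS_1 = 27.
Change in consumer surplus = 9 - 4.5156 = 4.4844.

4.48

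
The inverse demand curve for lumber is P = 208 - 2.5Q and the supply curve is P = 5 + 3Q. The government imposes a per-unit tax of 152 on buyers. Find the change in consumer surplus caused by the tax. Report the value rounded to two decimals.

-1595.37

Pre-tax equilibrium: 208 - 2.5Q = 5 + 3Q gives Q* = 36.9091, P* = 115.7273.
With the tax, buyers' net willingness to pay falls by 152: (208 - 152) - 2.5Q = 5 + 3Q, so Q_t = 9.2727. Buyers pay P_b = 184.8182; sellers receive P_s = P_b - 152 = 32.8182.
CS falls from (1/2)(36.9091)(92.2727) = 1702.8512 to (1/2)(9.2727)(23.1818) = 107.4793, a change of -1595.3719.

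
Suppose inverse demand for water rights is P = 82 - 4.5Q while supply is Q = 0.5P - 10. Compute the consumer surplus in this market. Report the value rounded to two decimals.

204.71

Rewriting supply in inverse form: P = 20 + 2Q.
Setting demand equal to supply, 62 = 6.5Q, so Q* = 9.5385 and P* = 39.0769.
CS is the area between the demand curve and P* from 0 to Q*: (1/2)(9.5385)(42.9231) = 204.7101.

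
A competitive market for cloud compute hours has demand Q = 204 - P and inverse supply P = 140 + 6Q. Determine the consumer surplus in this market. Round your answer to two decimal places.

41.80

Rewriting demand in inverse form: P = 204 - Q.
Setting demand equal to supply, 64 = 7Q, so Q* = 9.1429 and P* = 194.8571.
Consumer surplus is the triangle under demand above P*: (1/2)(9.1429)(204 - 194.8571) = (1/2)(9.1429)(9.1429) = 41.7959.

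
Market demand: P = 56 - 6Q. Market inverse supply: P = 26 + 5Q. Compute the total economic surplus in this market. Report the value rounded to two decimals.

Equilibrium: 56 - 6Q = 26 + 5Q, so Q* = 2.7273 and P* = 39.6364.
Total surplus is the full triangle between the curves from 0 to Q*: (1/2)(2.7273)(56 - 26) = 40.9091.

40.91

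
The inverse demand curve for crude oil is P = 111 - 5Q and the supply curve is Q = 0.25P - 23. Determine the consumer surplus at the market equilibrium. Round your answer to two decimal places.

Rewriting supply in inverse form: P = 92 + 4Q.
Set 111 - 5Q = 92 + 4Q, which gives 19 = 9Q, so Q* = 2.1111 and P* = 111 - 5(2.1111) = 100.4444.
CS is the area between the demand curve and P* from 0 to Q*: (1/2)(2.1111)(10.5556) = 11.142.

11.14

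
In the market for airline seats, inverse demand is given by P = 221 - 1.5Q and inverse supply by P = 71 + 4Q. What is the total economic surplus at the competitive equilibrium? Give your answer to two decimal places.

Equilibrium: 221 - 1.5Q = 71 + 4Q, so Q* = 27.2727 and P* = 180.0909.
CS = (1/2)(27.2727)(40.9091) = 557.8512 and PS = (1/2)(27.2727)(109.0909) = 1487.6033, so total surplus = 2045.4545.

2045.45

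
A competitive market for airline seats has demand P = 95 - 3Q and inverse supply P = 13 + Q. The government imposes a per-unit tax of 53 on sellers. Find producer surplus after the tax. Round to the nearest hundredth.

26.28

Pre-tax equilibrium: 95 - 3Q = 13 + Q gives Q* = 20.5, P* = 33.5.
With the tax, sellers need 53 more per unit: 95 - 3Q = 13 + Q + 53, so Q_t = 7.25. Buyers pay P_b = 73.25; sellers receive P_s = P_b - 53 = 20.25.
Producer surplus is the triangle above supply below P_s: (1/2)(7.25)(20.25 - 13) = 26.2812.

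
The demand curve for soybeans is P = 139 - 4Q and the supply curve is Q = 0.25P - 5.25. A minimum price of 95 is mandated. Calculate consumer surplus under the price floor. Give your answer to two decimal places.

242.00

Rewriting supply in inverse form: P = 21 + 4Q.
Free-market equilibrium: 139 - 4Q = 21 + 4Q gives Q* = 14.75, P* = 80.
At the floor price 95, quantity demanded is (139 - 95)/4 = 11; demand is the short side, so Q = 11 trades at P = 95.
CS is the triangle under demand above 95: (1/2)(11)(139 - 95) = 242.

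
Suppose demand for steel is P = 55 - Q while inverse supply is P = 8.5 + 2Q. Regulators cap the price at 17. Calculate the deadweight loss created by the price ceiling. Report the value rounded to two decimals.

Free-market equilibrium: 55 - Q = 8.5 + 2Q gives Q* = 15.5, P* = 39.5.
At the ceiling price 17, quantity supplied is (17 - 8.5)/2 = 4.25; supply is the short side, so Q = 4.25 trades at P = 17.
The lost-trades triangle has base Q* - 4.25 = 11.25 and height equal to the gap between the curves at Q = 4.25, which is 50.75 - 17 = 33.75. DWL = (1/2)(11.25)(33.75) = 189.8438.

189.84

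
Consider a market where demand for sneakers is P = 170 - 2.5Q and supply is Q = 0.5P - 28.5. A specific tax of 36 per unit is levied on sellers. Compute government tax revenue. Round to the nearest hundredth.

616.00

Rewriting supply in inverse form: P = 57 + 2Q.
Pre-tax equilibrium: 170 - 2.5Q = 57 + 2Q gives Q* = 25.1111, P* = 107.2222.
With the tax, sellers need 36 more per unit: 170 - 2.5Q = 57 + 2Q + 36, so Q_t = 17.1111. Buyers pay P_b = 127.2222; sellers receive P_s = P_b - 36 = 91.2222.
Revenue is the tax times quantity traded: 36 x 17.1111 = 616.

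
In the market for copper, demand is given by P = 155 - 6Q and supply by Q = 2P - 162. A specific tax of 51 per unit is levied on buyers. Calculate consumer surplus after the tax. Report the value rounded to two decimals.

Rewriting supply in inverse form: P = 81 + 0.5Q.
Pre-tax equilibrium: 155 - 6Q = 81 + 0.5Q gives Q* = 11.3846, P* = 86.6923.
A tax on buyers shifts demand down by 51: (155 - 51) - 6Q = 81 + 0.5Q, so Q_t = 3.5385. Buyers pay P_b = 133.7692; sellers receive P_s = P_b - 51 = 82.7692.
CS = (1/2)(Q_t)(155 - P_b) = (1/2)(3.5385)(21.2308) = 37.5621.

37.56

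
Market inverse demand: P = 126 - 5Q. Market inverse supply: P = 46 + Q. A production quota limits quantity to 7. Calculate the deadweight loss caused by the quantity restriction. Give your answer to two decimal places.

Unrestricted equilibrium: Q* = (126 - 46)/(5 + 1) = 13.3333.
At Q = 7 the demand price is 126 - 5(7) = 91 and the supply price is 46 + (7) = 53.
Deadweight loss is the triangle between the curves from 7 to 13.3333: (1/2)(91 - 53)(13.3333 - 7) = 120.3333.

120.33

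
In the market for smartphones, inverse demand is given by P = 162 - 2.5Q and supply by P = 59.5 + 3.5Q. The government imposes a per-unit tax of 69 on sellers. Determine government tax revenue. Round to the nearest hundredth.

385.25

Without the tax, 162 - 2.5Q = 59.5 + 3.5Q so Q* = 17.0833 and P* = 119.2917.
With the tax, sellers need 69 more per unit: 162 - 2.5Q = 59.5 + 3.5Q + 69, so Q_t = 5.5833. Buyers pay P_b = 148.0417; sellers receive P_s = P_b - 69 = 79.0417.
Tax revenue = t x Q_t = 69 x 5.5833 = 385.25.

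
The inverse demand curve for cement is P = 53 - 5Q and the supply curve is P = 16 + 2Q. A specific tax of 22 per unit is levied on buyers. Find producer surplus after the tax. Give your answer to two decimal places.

Pre-tax equilibrium: 53 - 5Q = 16 + 2Q gives Q* = 5.2857, P* = 26.5714.
With the tax, buyers' net willingness to pay falls by 22: (53 - 22) - 5Q = 16 + 2Q, so Q_t = 2.1429. Buyers pay P_b = 42.2857; sellers receive P_s = P_b - 22 = 20.2857.
PS = (1/2)(Q_t)(P_s - 16) = (1/2)(2.1429)(4.2857) = 4.5918.

4.59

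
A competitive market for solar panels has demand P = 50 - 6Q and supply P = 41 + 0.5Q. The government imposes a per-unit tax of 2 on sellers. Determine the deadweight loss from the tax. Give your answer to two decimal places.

Without the tax, 50 - 6Q = 41 + 0.5Q so Q* = 1.3846 and P* = 41.6923.
With the tax, sellers need 2 more per unit: 50 - 6Q = 41 + 0.5Q + 2, so Q_t = 1.0769. Buyers pay P_b = 43.5385; sellers receive P_s = P_b - 2 = 41.5385.
Deadweight loss is the triangle between the curves from Q_t to Q*: (1/2)(1.3846 - 1.0769)(2) = 0.3077.

0.31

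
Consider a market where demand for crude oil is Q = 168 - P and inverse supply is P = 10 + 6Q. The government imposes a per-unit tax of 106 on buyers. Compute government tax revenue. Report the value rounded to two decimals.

Rewriting demand in inverse form: P = 168 - Q.
Without the tax, 168 - Q = 10 + 6Q so Q* = 22.5714 and P* = 145.4286.
A tax on buyers shifts demand down by 106: (168 - 106) - Q = 10 + 6Q, so Q_t = 7.4286. Buyers pay P_b = 160.5714; sellers receive P_s = P_b - 106 = 54.5714.
Tax revenue = t x Q_t = 106 x 7.4286 = 787.4286.

787.43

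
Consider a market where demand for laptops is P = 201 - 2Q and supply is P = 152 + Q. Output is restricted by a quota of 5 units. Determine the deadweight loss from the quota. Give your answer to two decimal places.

Unrestricted equilibrium: Q* = (201 - 152)/(2 + 1) = 16.3333.
At Q = 5 the demand price is 201 - 2(5) = 191 and the supply price is 152 + (5) = 157.
DWL = (1/2)(gap between curves at 5) x (Q* - 5) = (1/2)(34)(11.3333) = 192.6667.

192.67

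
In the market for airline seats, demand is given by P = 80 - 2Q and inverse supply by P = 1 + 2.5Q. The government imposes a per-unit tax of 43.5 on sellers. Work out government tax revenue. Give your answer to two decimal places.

Without the tax, 80 - 2Q = 1 + 2.5Q so Q* = 17.5556 and P* = 44.8889.
A tax on sellers shifts supply up by 43.5: 80 - 2Q = 1 + 2.5Q + 43.5, so Q_t = 7.8889. Buyers pay P_b = 64.2222; sellers receive P_s = P_b - 43.5 = 20.7222.
Tax revenue = t x Q_t = 43.5 x 7.8889 = 343.1667.

343.17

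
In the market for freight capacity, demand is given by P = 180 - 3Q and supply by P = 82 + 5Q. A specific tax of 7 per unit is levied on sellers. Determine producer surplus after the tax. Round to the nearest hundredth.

323.48

Without the tax, 180 - 3Q = 82 + 5Q so Q* = 12.25 and P* = 143.25.
A tax on sellers shifts supply up by 7: 180 - 3Q = 82 + 5Q + 7, so Q_t = 11.375. Buyers pay P_b = 145.875; sellers receive P_s = P_b - 7 = 138.875.
PS = (1/2)(Q_t)(P_s - 82) = (1/2)(11.375)(56.875) = 323.4766.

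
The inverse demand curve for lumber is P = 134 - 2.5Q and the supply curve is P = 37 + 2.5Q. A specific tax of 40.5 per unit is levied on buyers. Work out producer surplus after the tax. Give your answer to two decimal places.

159.61

Pre-tax equilibrium: 134 - 2.5Q = 37 + 2.5Q gives Q* = 19.4, P* = 85.5.
With the tax, buyers' net willingness to pay falls by 40.5: (134 - 40.5) - 2.5Q = 37 + 2.5Q, so Q_t = 11.3. Buyers pay P_b = 105.75; sellers receive P_s = P_b - 40.5 = 65.25.
PS = (1/2)(Q_t)(P_s - 37) = (1/2)(11.3)(28.25) = 159.6125.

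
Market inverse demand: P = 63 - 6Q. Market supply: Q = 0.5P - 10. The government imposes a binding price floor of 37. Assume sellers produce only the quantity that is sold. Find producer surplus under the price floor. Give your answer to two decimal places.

Rewriting supply in inverse form: P = 20 + 2Q.
Free-market equilibrium: 63 - 6Q = 20 + 2Q gives Q* = 5.375, P* = 30.75.
At P = 37, buyers demand (63 - 37)/6 = 4.3333 while sellers would supply more, so the quantity traded is 4.3333 at price 37.
The supply price at Q = 4.3333 is 28.6667. PS is the trapezoid between 37 and supply over [0, 4.3333]: (1/2)[(37 - 20) + (37 - 28.6667)](4.3333) = 54.8889.

54.89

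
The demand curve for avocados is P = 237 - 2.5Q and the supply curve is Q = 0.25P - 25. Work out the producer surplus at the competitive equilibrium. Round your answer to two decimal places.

888.47

Rewriting supply in inverse form: P = 100 + 4Q.
Set 237 - 2.5Q = 100 + 4Q, which gives 137 = 6.5Q, so Q* = 21.0769 and P* = 237 - 2.5(21.0769) = 184.3077.
Producer surplus is the triangle above supply below P*: (1/2)(21.0769)(184.3077 - 100) = (1/2)(21.0769)(84.3077) = 888.4734.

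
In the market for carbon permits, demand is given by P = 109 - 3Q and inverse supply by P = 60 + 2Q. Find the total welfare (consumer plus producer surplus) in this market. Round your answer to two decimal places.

240.10

Equilibrium: 109 - 3Q = 60 + 2Q, so Q* = 9.8 and P* = 79.6.
Total surplus is the full triangle between the curves from 0 to Q*: (1/2)(9.8)(109 - 60) = 240.1.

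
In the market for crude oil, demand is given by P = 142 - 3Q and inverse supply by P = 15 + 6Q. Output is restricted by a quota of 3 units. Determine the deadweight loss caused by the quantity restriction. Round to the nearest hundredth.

555.56

Unrestricted equilibrium: Q* = (142 - 15)/(3 + 6) = 14.1111.
At Q = 3 the demand price is 142 - 3(3) = 133 and the supply price is 15 + 6(3) = 33.
DWL = (1/2)(gap between curves at 3) x (Q* - 3) = (1/2)(100)(11.1111) = 555.5556.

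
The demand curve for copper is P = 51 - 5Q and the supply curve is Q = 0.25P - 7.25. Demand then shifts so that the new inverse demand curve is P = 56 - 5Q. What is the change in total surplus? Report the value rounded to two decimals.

Rewriting supply in inverse form: P = 29 + 4Q.
Initial equilibrium: Q_0 = 2.4444, P_0 = 38.7778; CS_0 = (1/2)(2.4444)(12.2222) = 14.9383, PS_0 = (1/2)(2.4444)(9.7778) = 11.9506.
New equilibrium: 56 - 5Q = 29 + 4Q gives Q_1 = 3, P_1 = 41; CS_1 = 22.5, PS_1 = 18.
Change in total surplus = (22.5 + 18) - (14.9383 + 11.9506) = 13.6111.

13.61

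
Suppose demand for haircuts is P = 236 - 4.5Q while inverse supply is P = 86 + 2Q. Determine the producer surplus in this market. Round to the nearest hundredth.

532.54

Set 236 - 4.5Q = 86 + 2Q, which gives 150 = 6.5Q, so Q* = 23.0769 and P* = 236 - 4.5(23.0769) = 132.1538.
The supply curve's price intercept is 86, so PS = (1/2)(Q*)(P* - 86) = (1/2)(23.0769)(46.1538) = 532.5444.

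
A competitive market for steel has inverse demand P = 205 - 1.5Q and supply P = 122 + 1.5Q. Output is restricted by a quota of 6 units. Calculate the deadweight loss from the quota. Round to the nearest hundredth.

704.17

Without the quota, 205 - 1.5Q = 122 + 1.5Q gives Q* = 27.6667.
At Q = 6 the demand price is 205 - 1.5(6) = 196 and the supply price is 122 + 1.5(6) = 131.
DWL = (1/2)(gap between curves at 6) x (Q* - 6) = (1/2)(65)(21.6667) = 704.1667.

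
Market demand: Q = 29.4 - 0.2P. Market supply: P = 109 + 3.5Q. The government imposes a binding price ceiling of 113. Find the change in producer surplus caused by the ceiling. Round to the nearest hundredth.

-32.69

Rewriting demand in inverse form: P = 147 - 5Q.
Without the control, 147 - 5Q = 109 + 3.5Q so Q* = 4.4706 and P* = 124.6471.
At the ceiling price 113, quantity supplied is (113 - 109)/3.5 = 1.1429; supply is the short side, so Q = 1.1429 trades at P = 113.
PS goes from (1/2)(4.4706)(15.6471) = 34.9758 to 2.2857 (computed as (113 - 109)(1.1429) - (1/2)(3.5)(1.1429)^2), a change of -32.6901.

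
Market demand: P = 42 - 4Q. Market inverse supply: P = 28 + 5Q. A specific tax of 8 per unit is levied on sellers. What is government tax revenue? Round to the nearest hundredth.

5.33

Without the tax, 42 - 4Q = 28 + 5Q so Q* = 1.5556 and P* = 35.7778.
A tax on sellers shifts supply up by 8: 42 - 4Q = 28 + 5Q + 8, so Q_t = 0.6667. Buyers pay P_b = 39.3333; sellers receive P_s = P_b - 8 = 31.3333.
Revenue is the tax times quantity traded: 8 x 0.6667 = 5.3333.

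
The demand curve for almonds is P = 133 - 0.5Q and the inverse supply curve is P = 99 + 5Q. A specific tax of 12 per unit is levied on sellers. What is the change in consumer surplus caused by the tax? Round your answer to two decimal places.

Pre-tax equilibrium: 133 - 0.5Q = 99 + 5Q gives Q* = 6.1818, P* = 129.9091.
A tax on sellers shifts supply up by 12: 133 - 0.5Q = 99 + 5Q + 12, so Q_t = 4. Buyers pay P_b = 131; sellers receive P_s = P_b - 12 = 119.
Consumers lose the trapezoid between P* and P_b out to Q_t plus the triangle from Q_t to Q*: change in CS = 4 - 9.5537 = -5.5537.

-5.55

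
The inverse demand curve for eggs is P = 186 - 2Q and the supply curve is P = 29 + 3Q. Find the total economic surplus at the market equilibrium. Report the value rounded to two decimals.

Setting demand equal to supply, 157 = 5Q, so Q* = 31.4 and P* = 123.2.
Total surplus is the full triangle between the curves from 0 to Q*: (1/2)(31.4)(186 - 29) = 2464.9.

2464.90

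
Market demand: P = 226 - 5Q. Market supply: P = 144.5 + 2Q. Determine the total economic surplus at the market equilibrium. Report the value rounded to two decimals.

474.45

Equilibrium: 226 - 5Q = 144.5 + 2Q, so Q* = 11.6429 and P* = 167.7857.
CS = (1/2)(11.6429)(58.2143) = 338.8903 and PS = (1/2)(11.6429)(23.2857) = 135.5561, so total surplus = 474.4464.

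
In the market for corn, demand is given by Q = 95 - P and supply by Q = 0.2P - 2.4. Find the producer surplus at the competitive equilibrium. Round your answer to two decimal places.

478.40

Rewriting demand in inverse form: P = 95 - Q.
Rewriting supply in inverse form: P = 12 + 5Q.
Set 95 - Q = 12 + 5Q, which gives 83 = 6Q, so Q* = 13.8333 and P* = 95 - (13.8333) = 81.1667.
PS is the area between P* and the supply curve from 0 to Q*: (1/2)(13.8333)(69.1667) = 478.4028.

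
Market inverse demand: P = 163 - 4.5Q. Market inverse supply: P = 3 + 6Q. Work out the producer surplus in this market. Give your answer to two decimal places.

696.60

Equilibrium: 163 - 4.5Q = 3 + 6Q, so Q* = 15.2381 and P* = 94.4286.
The supply curve's price intercept is 3, so PS = (1/2)(Q*)(P* - 3) = (1/2)(15.2381)(91.4286) = 696.5986.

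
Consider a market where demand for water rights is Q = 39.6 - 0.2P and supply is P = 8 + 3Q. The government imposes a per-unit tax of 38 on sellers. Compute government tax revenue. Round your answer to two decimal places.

722.00

Rewriting demand in inverse form: P = 198 - 5Q.
Without the tax, 198 - 5Q = 8 + 3Q so Q* = 23.75 and P* = 79.25.
With the tax, sellers need 38 more per unit: 198 - 5Q = 8 + 3Q + 38, so Q_t = 19. Buyers pay P_b = 103; sellers receive P_s = P_b - 38 = 65.
Revenue is the tax times quantity traded: 38 x 19 = 722.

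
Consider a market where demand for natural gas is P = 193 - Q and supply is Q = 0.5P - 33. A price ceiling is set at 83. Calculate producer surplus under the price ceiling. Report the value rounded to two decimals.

72.25

Rewriting supply in inverse form: P = 66 + 2Q.
Without the control, 193 - Q = 66 + 2Q so Q* = 42.3333 and P* = 150.6667.
At the ceiling price 83, quantity supplied is (83 - 66)/2 = 8.5; supply is the short side, so Q = 8.5 trades at P = 83.
PS is the triangle above supply below 83: (1/2)(8.5)(83 - 66) = 72.25.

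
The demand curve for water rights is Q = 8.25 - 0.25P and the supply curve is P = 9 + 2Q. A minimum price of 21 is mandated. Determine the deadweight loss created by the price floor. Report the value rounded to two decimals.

3.00

Rewriting demand in inverse form: P = 33 - 4Q.
Free-market equilibrium: 33 - 4Q = 9 + 2Q gives Q* = 4, P* = 17.
At P = 21, buyers demand (33 - 21)/4 = 3 while sellers would supply more, so the quantity traded is 3 at price 21.
The lost-trades triangle has base Q* - 3 = 1 and height equal to the gap between the curves at Q = 3, which is 21 - 15 = 6. DWL = (1/2)(1)(6) = 3.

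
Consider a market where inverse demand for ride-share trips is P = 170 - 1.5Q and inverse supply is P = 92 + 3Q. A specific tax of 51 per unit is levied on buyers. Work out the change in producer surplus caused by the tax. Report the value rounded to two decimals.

Without the tax, 170 - 1.5Q = 92 + 3Q so Q* = 17.3333 and P* = 144.
A tax on buyers shifts demand down by 51: (170 - 51) - 1.5Q = 92 + 3Q, so Q_t = 6. Buyers pay P_b = 161; sellers receive P_s = P_b - 51 = 110.
PS falls from (1/2)(17.3333)(52) = 450.6667 to (1/2)(6)(18) = 54, a change of -396.6667.

-396.67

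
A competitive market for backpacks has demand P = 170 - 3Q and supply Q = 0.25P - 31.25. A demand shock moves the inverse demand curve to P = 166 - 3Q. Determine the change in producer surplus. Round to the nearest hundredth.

-14.04

Rewriting supply in inverse form: P = 125 + 4Q.
Initial equilibrium: Q_0 = 6.4286, P_0 = 150.7143; CS_0 = (1/2)(6.4286)(19.2857) = 61.9898, PS_0 = (1/2)(6.4286)(25.7143) = 82.6531.
New equilibrium: 166 - 3Q = 125 + 4Q gives Q_1 = 5.8571, P_1 = 148.4286; CS_1 = 51.4592, PS_1 = 68.6122.
Change in producer surplus = 68.6122 - 82.6531 = -14.0408.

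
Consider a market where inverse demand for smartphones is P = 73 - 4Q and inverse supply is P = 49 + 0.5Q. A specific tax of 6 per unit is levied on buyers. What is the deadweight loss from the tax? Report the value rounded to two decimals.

4.00

Pre-tax equilibrium: 73 - 4Q = 49 + 0.5Q gives Q* = 5.3333, P* = 51.6667.
With the tax, buyers' net willingness to pay falls by 6: (73 - 6) - 4Q = 49 + 0.5Q, so Q_t = 4. Buyers pay P_b = 57; sellers receive P_s = P_b - 6 = 51.
Deadweight loss is the triangle between the curves from Q_t to Q*: (1/2)(5.3333 - 4)(6) = 4.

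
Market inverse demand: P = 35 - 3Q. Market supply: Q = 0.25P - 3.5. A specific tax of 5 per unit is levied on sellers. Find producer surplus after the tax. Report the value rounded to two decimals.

10.45

Rewriting supply in inverse form: P = 14 + 4Q.
Pre-tax equilibrium: 35 - 3Q = 14 + 4Q gives Q* = 3, P* = 26.
With the tax, sellers need 5 more per unit: 35 - 3Q = 14 + 4Q + 5, so Q_t = 2.2857. Buyers pay P_b = 28.1429; sellers receive P_s = P_b - 5 = 23.1429.
Producer surplus is the triangle above supply below P_s: (1/2)(2.2857)(23.1429 - 14) = 10.449.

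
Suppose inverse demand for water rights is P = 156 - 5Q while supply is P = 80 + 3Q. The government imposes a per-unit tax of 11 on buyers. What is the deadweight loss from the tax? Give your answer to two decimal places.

Pre-tax equilibrium: 156 - 5Q = 80 + 3Q gives Q* = 9.5, P* = 108.5.
A tax on buyers shifts demand down by 11: (156 - 11) - 5Q = 80 + 3Q, so Q_t = 8.125. Buyers pay P_b = 115.375; sellers receive P_s = P_b - 11 = 104.375.
The welfare triangle lost has base Q* - Q_t = 1.375 and height t = 11, so DWL = (1/2)(1.375)(11) = 7.5625.

7.56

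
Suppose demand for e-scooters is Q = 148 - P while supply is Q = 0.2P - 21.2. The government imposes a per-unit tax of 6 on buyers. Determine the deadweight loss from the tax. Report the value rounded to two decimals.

Rewriting demand in inverse form: P = 148 - Q.
Rewriting supply in inverse form: P = 106 + 5Q.
Without the tax, 148 - Q = 106 + 5Q so Q* = 7 and P* = 141.
With the tax, buyers' net willingness to pay falls by 6: (148 - 6) - Q = 106 + 5Q, so Q_t = 6. Buyers pay P_b = 142; sellers receive P_s = P_b - 6 = 136.
Deadweight loss is the triangle between the curves from Q_t to Q*: (1/2)(7 - 6)(6) = 3.

3.00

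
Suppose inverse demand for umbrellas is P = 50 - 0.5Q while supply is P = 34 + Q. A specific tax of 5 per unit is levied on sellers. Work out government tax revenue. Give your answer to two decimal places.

36.67

Pre-tax equilibrium: 50 - 0.5Q = 34 + Q gives Q* = 10.6667, P* = 44.6667.
A tax on sellers shifts supply up by 5: 50 - 0.5Q = 34 + Q + 5, so Q_t = 7.3333. Buyers pay P_b = 46.3333; sellers receive P_s = P_b - 5 = 41.3333.
Revenue is the tax times quantity traded: 5 x 7.3333 = 36.6667.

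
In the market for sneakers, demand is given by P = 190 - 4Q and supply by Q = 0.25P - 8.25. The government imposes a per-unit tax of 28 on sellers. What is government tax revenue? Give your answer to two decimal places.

Rewriting supply in inverse form: P = 33 + 4Q.
Pre-tax equilibrium: 190 - 4Q = 33 + 4Q gives Q* = 19.625, P* = 111.5.
With the tax, sellers need 28 more per unit: 190 - 4Q = 33 + 4Q + 28, so Q_t = 16.125. Buyers pay P_b = 125.5; sellers receive P_s = P_b - 28 = 97.5.
Tax revenue = t x Q_t = 28 x 16.125 = 451.5.

451.50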